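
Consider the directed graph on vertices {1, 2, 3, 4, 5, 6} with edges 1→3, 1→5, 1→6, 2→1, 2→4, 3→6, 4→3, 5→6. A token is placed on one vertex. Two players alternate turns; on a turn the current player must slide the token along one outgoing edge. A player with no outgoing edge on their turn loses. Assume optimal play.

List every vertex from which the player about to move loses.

Build the W/L table. Terminal = L. A non-terminal position is W if it has a move to some L; otherwise it is L.
Every edge goes from a vertex to one that appears earlier in the order 6, 5, 3, 1, 4, 2, so processing vertices in that order labels each vertex after all of its successors.
6: no outgoing edge → L
5: →6(L), so W
3: →6(L), so W
1: →6(L), so W
4: →3(W) only, which is W, so L
2: →4(L), so W
Reading off the rows marked L gives the requested list; there are 2 such vertices.

4, 6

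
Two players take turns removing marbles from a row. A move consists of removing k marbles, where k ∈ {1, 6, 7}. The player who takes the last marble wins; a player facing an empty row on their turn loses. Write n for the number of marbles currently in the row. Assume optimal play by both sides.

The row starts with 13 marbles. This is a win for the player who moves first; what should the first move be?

Remove 1, leaving 12.

Compute win/loss labels from the base case upward. A position with no move is L. Any other position is W if it can reach an L in one move, else L.
n=0: no move → L
n=1: →0(L), so W
n=2: →1(W) only, which is W, so L
n=3: →2(L), so W
n=4: →3(W) only, which is W, so L
n=5: →4(L), so W
n=6: →0(L), so W
n=7: →0(L), so W
n=8: →2(L), so W
n=9: →2(L), so W
n=10: →4(L), so W
n=11: →4(L), so W
n=12: →11(W), 6(W), 5(W) — all W, so L
n=13: →12(L), so W
From 13, the L positions reachable in one move are: 12.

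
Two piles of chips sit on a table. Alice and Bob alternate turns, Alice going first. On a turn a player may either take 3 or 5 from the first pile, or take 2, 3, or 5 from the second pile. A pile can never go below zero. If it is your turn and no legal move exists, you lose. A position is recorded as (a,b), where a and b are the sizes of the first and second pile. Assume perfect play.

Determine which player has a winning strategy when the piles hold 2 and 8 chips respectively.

Bob wins.

Build the W/L table. Terminal = L. A non-terminal position is W if it has a move to some L; otherwise it is L.
No move ever increases a pile, so every position that can arise here has a ≤ 2 and b ≤ 8; it is enough to label the cells with 0 ≤ a ≤ 2 and 0 ≤ b ≤ 8.
Every move lowers a or b (never raises either), so fill the grid row by row in increasing a, and left to right within a row: each cell's successors are then already labelled.
      b=0  b=1  b=2  b=3  b=4  b=5  b=6  b=7  b=8
a=0:    L    L    W    W    W    W    W    L    L
a=1:    L    L    W    W    W    W    W    L    L
a=2:    L    L    W    W    W    W    W    L    L
Cells with no legal move (terminal, hence L): (0,0), (0,1), (1,0), (1,1), (2,0), (2,1).
The remaining L cells, each justified by listing all of its moves:
(0,7): →(0,5)(W), (0,4)(W), (0,2)(W) — all W, so L
(0,8): →(0,6)(W), (0,5)(W), (0,3)(W) — all W, so L
(1,7): →(1,5)(W), (1,4)(W), (1,2)(W) — all W, so L
(1,8): →(1,6)(W), (1,5)(W), (1,3)(W) — all W, so L
(2,7): →(2,5)(W), (2,4)(W), (2,2)(W) — all W, so L
(2,8): →(2,6)(W), (2,5)(W), (2,3)(W) — all W, so L
Every other cell has at least one move into one of the L cells above, so it is W.
Every move from (2,8) reaches a W position, so the mover loses.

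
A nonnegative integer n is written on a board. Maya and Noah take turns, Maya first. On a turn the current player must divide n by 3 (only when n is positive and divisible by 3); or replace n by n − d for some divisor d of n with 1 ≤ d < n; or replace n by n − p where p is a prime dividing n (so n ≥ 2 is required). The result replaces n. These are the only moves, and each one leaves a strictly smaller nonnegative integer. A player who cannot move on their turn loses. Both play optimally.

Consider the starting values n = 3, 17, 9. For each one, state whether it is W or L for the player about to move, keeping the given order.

3: W, 17: W, 9: L

Classify positions by backward induction: terminal positions (no move available) are L. From any other position, the mover wins iff some move reaches an L.
n=0: no move → L
n=1: no move → L
n=2: →0(L), so W
n=3: →0(L), so W
n=4: →2(W), 3(W) — all W, so L
n=5: →0(L), so W
n=6: →4(L), so W
n=7: →0(L), so W
n=8: →4(L), so W
n=9: →3(W), 6(W), 8(W) — all W, so L
n=10: →9(L), so W
n=11: →0(L), so W
n=12: →4(L), so W
n=13: →0(L), so W
n=14: →7(W), 12(W), 13(W) — all W, so L
n=15: →14(L), so W
n=16: →14(L), so W
n=17: →0(L), so W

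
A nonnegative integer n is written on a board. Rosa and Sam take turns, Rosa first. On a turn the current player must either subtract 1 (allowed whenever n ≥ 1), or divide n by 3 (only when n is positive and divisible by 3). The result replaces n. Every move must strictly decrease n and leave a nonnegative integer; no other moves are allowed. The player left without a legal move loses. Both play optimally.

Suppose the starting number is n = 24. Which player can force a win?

Sam wins.

Label each position W (a win for the player to move) or L (a loss). A position with no legal move is L; any other position is W exactly when some move reaches an L, and L when every move reaches a W.
n=0: no move → L
n=1: →0(L), so W
n=2: →1(W) only, which is W, so L
n=3: →2(L), so W
n=4: →3(W) only, which is W, so L
n=5: →4(L), so W
n=6: →2(L), so W
n=7: →6(W) only, which is W, so L
n=8: →7(L), so W
n=9: →3(W), 8(W) — all W, so L
n=10: →9(L), so W
n=11: →10(W) only, which is W, so L
n=12: →4(L), so W
n=13: →12(W) only, which is W, so L
n=14: →13(L), so W
n=15: →5(W), 14(W) — all W, so L
n=16: →15(L), so W
n=17: →16(W) only, which is W, so L
n=18: →17(L), so W
n=19: →18(W) only, which is W, so L
n=20: →19(L), so W
n=21: →7(L), so W
n=22: →21(W) only, which is W, so L
n=23: →22(L), so W
n=24: →8(W), 23(W) — all W, so L
The starting position 24 is L: whatever Rosa does, the opponent receives a W position.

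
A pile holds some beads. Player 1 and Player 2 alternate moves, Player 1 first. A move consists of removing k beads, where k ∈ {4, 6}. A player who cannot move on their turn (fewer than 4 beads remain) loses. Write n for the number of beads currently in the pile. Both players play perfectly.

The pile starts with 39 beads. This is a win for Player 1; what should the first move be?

Remove 6, leaving 33.

Use the standard recursion: the mover loses at a terminal position; elsewhere, the mover wins exactly when some move hands the opponent an L position.
n=0: no move → L
n=1: no move → L
n=2: no move → L
n=3: no move → L
n=4: can move to 0, which is L ⇒ W
n=5: can move to 1, which is L ⇒ W
n=6: can move to 2, which is L ⇒ W
n=7: can move to 3, which is L ⇒ W
n=8: can move to 2, which is L ⇒ W
n=9: can move to 3, which is L ⇒ W
n=10: moves to 6(W), 4(W); every one is W ⇒ L
n=11: moves to 7(W), 5(W); every one is W ⇒ L
n=12: moves to 8(W), 6(W); every one is W ⇒ L
n=13: moves to 9(W), 7(W); every one is W ⇒ L
n=14: can move to 10, which is L ⇒ W
n=15: can move to 11, which is L ⇒ W
n=16: can move to 12, which is L ⇒ W
n=17: can move to 13, which is L ⇒ W
n=18: can move to 12, which is L ⇒ W
n=19: can move to 13, which is L ⇒ W
n=20: moves to 16(W), 14(W); every one is W ⇒ L
n=21: moves to 17(W), 15(W); every one is W ⇒ L
n=22: moves to 18(W), 16(W); every one is W ⇒ L
n=23: moves to 19(W), 17(W); every one is W ⇒ L
n=24: can move to 20, which is L ⇒ W
n=25: can move to 21, which is L ⇒ W
n=26: can move to 22, which is L ⇒ W
n=27: can move to 23, which is L ⇒ W
n=28: can move to 22, which is L ⇒ W
n=29: can move to 23, which is L ⇒ W
n=30: moves to 26(W), 24(W); every one is W ⇒ L
n=31: moves to 27(W), 25(W); every one is W ⇒ L
n=32: moves to 28(W), 26(W); every one is W ⇒ L
n=33: moves to 29(W), 27(W); every one is W ⇒ L
n=34: can move to 30, which is L ⇒ W
n=35: can move to 31, which is L ⇒ W
n=36: can move to 32, which is L ⇒ W
n=37: can move to 33, which is L ⇒ W
n=38: can move to 32, which is L ⇒ W
n=39: can move to 33, which is L ⇒ W
From 39, the L positions reachable in one move are: 33.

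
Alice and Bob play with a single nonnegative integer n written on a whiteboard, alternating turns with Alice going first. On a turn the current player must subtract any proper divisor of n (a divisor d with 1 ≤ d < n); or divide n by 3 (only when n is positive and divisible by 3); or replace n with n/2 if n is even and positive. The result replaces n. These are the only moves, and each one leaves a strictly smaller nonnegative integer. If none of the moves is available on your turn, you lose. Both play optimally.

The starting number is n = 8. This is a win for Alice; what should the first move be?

Move to 4.

Compute win/loss labels from the base case upward. A position with no move is L. Any other position is W if it can reach an L in one move, else L.
n=0: no move → L
n=1: no move → L
n=2: →1(L), so W
n=3: →1(L), so W
n=4: →2(W), 3(W) — all W, so L
n=5: →4(L), so W
n=6: →4(L), so W
n=7: →6(W) only, which is W, so L
n=8: →4(L), so W
From 8, the L positions reachable in one move are: 4, 7. Any move reaching one of these is winning.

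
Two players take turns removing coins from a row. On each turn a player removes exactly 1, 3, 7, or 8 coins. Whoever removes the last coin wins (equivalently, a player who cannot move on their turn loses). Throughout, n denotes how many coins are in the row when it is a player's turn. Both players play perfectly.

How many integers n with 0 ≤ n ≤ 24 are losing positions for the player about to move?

Classify positions by backward induction: terminal positions (no move available) are L. From any other position, the mover wins iff some move reaches an L.
n=0: no move → L
n=1: W (go to 0, an L position)
n=2: L (sole option 1(W) is W)
n=3: W (go to 2, an L position)
n=4: L (options 3(W), 1(W) are all W)
n=5: W (go to 4, an L position)
n=6: L (options 5(W), 3(W) are all W)
n=7: W (go to 6, an L position)
n=8: W (go to 0, an L position)
n=9: W (go to 6, an L position)
n=10: W (go to 2, an L position)
n=11: W (go to 4, an L position)
n=12: W (go to 4, an L position)
n=13: W (go to 6, an L position)
n=14: W (go to 6, an L position)
n=15: L (options 14(W), 12(W), 8(W), 7(W) are all W)
n=16: W (go to 15, an L position)
n=17: L (options 16(W), 14(W), 10(W), 9(W) are all W)
n=18: W (go to 17, an L position)
n=19: L (options 18(W), 16(W), 12(W), 11(W) are all W)
n=20: W (go to 19, an L position)
n=21: L (options 20(W), 18(W), 14(W), 13(W) are all W)
n=22: W (go to 21, an L position)
n=23: W (go to 15, an L position)
n=24: W (go to 21, an L position)
L entries with 0 ≤ n ≤ 24: n = 0, 2, 4, 6, 15, 17, 19, 21; that makes 8.

8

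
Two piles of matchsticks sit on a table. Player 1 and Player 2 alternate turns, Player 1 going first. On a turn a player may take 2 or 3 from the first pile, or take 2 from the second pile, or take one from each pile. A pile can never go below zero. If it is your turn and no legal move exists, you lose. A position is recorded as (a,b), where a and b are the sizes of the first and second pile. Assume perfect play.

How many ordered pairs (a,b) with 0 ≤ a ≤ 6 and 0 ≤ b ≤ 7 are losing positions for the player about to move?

Work bottom-up. With no move the player to move loses. Otherwise the position is W if at least one move leads to an L position for the opponent, and L if every move leads to a W.
Every move lowers a or b (never raises either), so fill the grid row by row in increasing a, and left to right within a row: each cell's successors are then already labelled.
      b=0  b=1  b=2  b=3  b=4  b=5  b=6  b=7
a=0:    L    L    W    W    L    L    W    W
a=1:    L    W    W    L    L    W    W    L
a=2:    W    W    L    L    W    W    L    L
a=3:    W    W    L    W    W    W    L    W
a=4:    W    L    W    W    W    L    W    W
a=5:    L    L    W    W    L    L    W    W
a=6:    L    W    W    L    L    W    W    L
Cells with no legal move (terminal, hence L): (0,0), (0,1), (1,0).
The remaining L cells, each justified by listing all of its moves:
(0,4): →(0,2)(W) only, which is W, so L
(0,5): →(0,3)(W) only, which is W, so L
(1,3): →(1,1)(W), (0,2)(W) — all W, so L
(1,4): →(1,2)(W), (0,3)(W) — all W, so L
(1,7): →(1,5)(W), (0,6)(W) — all W, so L
(2,2): →(0,2)(W), (2,0)(W), (1,1)(W) — all W, so L
(2,3): →(0,3)(W), (2,1)(W), (1,2)(W) — all W, so L
(2,6): →(0,6)(W), (2,4)(W), (1,5)(W) — all W, so L
(2,7): →(0,7)(W), (2,5)(W), (1,6)(W) — all W, so L
(3,2): →(1,2)(W), (0,2)(W), (3,0)(W), (2,1)(W) — all W, so L
(3,6): →(1,6)(W), (0,6)(W), (3,4)(W), (2,5)(W) — all W, so L
(4,1): →(2,1)(W), (1,1)(W), (3,0)(W) — all W, so L
(4,5): →(2,5)(W), (1,5)(W), (4,3)(W), (3,4)(W) — all W, so L
(5,0): →(3,0)(W), (2,0)(W) — all W, so L
(5,1): →(3,1)(W), (2,1)(W), (4,0)(W) — all W, so L
(5,4): →(3,4)(W), (2,4)(W), (5,2)(W), (4,3)(W) — all W, so L
(5,5): →(3,5)(W), (2,5)(W), (5,3)(W), (4,4)(W) — all W, so L
(6,0): →(4,0)(W), (3,0)(W) — all W, so L
(6,3): →(4,3)(W), (3,3)(W), (6,1)(W), (5,2)(W) — all W, so L
(6,4): →(4,4)(W), (3,4)(W), (6,2)(W), (5,3)(W) — all W, so L
(6,7): →(4,7)(W), (3,7)(W), (6,5)(W), (5,6)(W) — all W, so L
Every other cell has at least one move into one of the L cells above, so it is W.
L cells per row: a=0: 4, a=1: 4, a=2: 4, a=3: 2, a=4: 2, a=5: 4, a=6: 4; total 24.

24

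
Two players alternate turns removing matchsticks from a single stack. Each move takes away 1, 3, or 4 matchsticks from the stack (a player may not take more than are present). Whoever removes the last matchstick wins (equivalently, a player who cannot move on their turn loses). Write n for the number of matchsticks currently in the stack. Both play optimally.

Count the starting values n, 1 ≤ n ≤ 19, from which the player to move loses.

Work bottom-up. With no move the player to move loses. Otherwise the position is W if at least one move leads to an L position for the opponent, and L if every move leads to a W.
n=0: no move → L
n=1: →0(L), so W
n=2: →1(W) only, which is W, so L
n=3: →2(L), so W
n=4: →0(L), so W
n=5: →2(L), so W
n=6: →2(L), so W
n=7: →6(W), 4(W), 3(W) — all W, so L
n=8: →7(L), so W
n=9: →8(W), 6(W), 5(W) — all W, so L
n=10: →9(L), so W
n=11: →7(L), so W
n=12: →9(L), so W
n=13: →9(L), so W
n=14: →13(W), 11(W), 10(W) — all W, so L
n=15: →14(L), so W
n=16: →15(W), 13(W), 12(W) — all W, so L
n=17: →16(L), so W
n=18: →14(L), so W
n=19: →16(L), so W
L entries with 1 ≤ n ≤ 19 (n=0 is outside the asked range and is not counted): n = 2, 7, 9, 14, 16; that makes 5.

5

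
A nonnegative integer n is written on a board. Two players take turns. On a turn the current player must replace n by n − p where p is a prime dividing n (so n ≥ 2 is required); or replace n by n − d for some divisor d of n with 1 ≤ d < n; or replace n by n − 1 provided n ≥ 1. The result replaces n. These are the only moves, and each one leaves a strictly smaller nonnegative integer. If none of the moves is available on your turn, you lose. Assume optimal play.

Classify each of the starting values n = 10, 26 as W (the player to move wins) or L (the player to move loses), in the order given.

Build the W/L table. Terminal = L. A non-terminal position is W if it has a move to some L; otherwise it is L.
n=0: no move → L
n=1: reaches L-position 0 → W
n=2: reaches L-position 0 → W
n=3: reaches L-position 0 → W
n=4: only reaches 2(W), 3(W), all W → L
n=5: reaches L-position 0 → W
n=6: reaches L-position 4 → W
n=7: reaches L-position 0 → W
n=8: reaches L-position 4 → W
n=9: only reaches 6(W), 8(W), all W → L
n=10: reaches L-position 9 → W
n=11: reaches L-position 0 → W
n=12: reaches L-position 9 → W
n=13: reaches L-position 0 → W
n=14: only reaches 7(W), 12(W), 13(W), all W → L
n=15: reaches L-position 14 → W
n=16: reaches L-position 14 → W
n=17: reaches L-position 0 → W
n=18: reaches L-position 9 → W
n=19: reaches L-position 0 → W
n=20: only reaches 10(W), 15(W), 16(W), 18(W), 19(W), all W → L
n=21: reaches L-position 14 → W
n=22: reaches L-position 20 → W
n=23: reaches L-position 0 → W
n=24: reaches L-position 20 → W
n=25: reaches L-position 20 → W
n=26: only reaches 13(W), 24(W), 25(W), all W → L

10: W, 26: L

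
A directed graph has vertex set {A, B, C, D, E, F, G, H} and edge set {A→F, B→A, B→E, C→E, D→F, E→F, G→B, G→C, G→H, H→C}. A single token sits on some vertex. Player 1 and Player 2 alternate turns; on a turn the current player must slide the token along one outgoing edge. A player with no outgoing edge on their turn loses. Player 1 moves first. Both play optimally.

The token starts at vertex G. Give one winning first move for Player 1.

Move to C.

Build the W/L table. Terminal = L. A non-terminal position is W if it has a move to some L; otherwise it is L.
Every edge goes from a vertex to one that appears earlier in the order F, E, A, B, D, C, H, G, so processing vertices in that order labels each vertex after all of its successors.
F: no outgoing edge → L
E: →F(L), so W
A: →F(L), so W
B: →A(W), E(W) — all W, so L
D: →F(L), so W
C: →E(W) only, which is W, so L
H: →C(L), so W
G: →C(L), so W
From G, the L positions reachable in one move are: C, B. Any move reaching one of these is winning.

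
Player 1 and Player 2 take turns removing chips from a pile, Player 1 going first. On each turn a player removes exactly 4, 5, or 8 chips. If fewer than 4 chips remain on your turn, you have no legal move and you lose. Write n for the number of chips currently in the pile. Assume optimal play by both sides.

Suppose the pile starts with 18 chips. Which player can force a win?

Player 1 wins.

Build the W/L table. Terminal = L. A non-terminal position is W if it has a move to some L; otherwise it is L.
n=0: no move → L
n=1: no move → L
n=2: no move → L
n=3: no move → L
n=4: can move to 0, which is L ⇒ W
n=5: can move to 1, which is L ⇒ W
n=6: can move to 2, which is L ⇒ W
n=7: can move to 3, which is L ⇒ W
n=8: can move to 3, which is L ⇒ W
n=9: can move to 1, which is L ⇒ W
n=10: can move to 2, which is L ⇒ W
n=11: can move to 3, which is L ⇒ W
n=12: moves to 8(W), 7(W), 4(W); every one is W ⇒ L
n=13: moves to 9(W), 8(W), 5(W); every one is W ⇒ L
n=14: moves to 10(W), 9(W), 6(W); every one is W ⇒ L
n=15: moves to 11(W), 10(W), 7(W); every one is W ⇒ L
n=16: can move to 12, which is L ⇒ W
n=17: can move to 13, which is L ⇒ W
n=18: can move to 14, which is L ⇒ W
From 18 Player 1 can remove 4, leaving 14, reaching an L position.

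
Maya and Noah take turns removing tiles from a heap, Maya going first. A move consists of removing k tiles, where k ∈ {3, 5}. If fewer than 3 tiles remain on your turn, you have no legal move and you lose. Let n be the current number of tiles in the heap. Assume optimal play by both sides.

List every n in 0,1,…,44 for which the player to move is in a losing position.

0, 1, 2, 8, 9, 10, 16, 17, 18, 24, 25, 26, 32, 33, 34, 40, 41, 42

Classify positions by backward induction: terminal positions (no move available) are L. From any other position, the mover wins iff some move reaches an L.
n=0: no move → L
n=1: no move → L
n=2: no move → L
n=3: reaches L-position 0 → W
n=4: reaches L-position 1 → W
n=5: reaches L-position 2 → W
n=6: reaches L-position 1 → W
n=7: reaches L-position 2 → W
n=8: only reaches 5(W), 3(W), all W → L
n=9: only reaches 6(W), 4(W), all W → L
n=10: only reaches 7(W), 5(W), all W → L
n=11: reaches L-position 8 → W
n=12: reaches L-position 9 → W
n=13: reaches L-position 10 → W
n=14: reaches L-position 9 → W
n=15: reaches L-position 10 → W
n=16: only reaches 13(W), 11(W), all W → L
n=17: only reaches 14(W), 12(W), all W → L
n=18: only reaches 15(W), 13(W), all W → L
n=19: reaches L-position 16 → W
n=20: reaches L-position 17 → W
n=21: reaches L-position 18 → W
n=22: reaches L-position 17 → W
n=23: reaches L-position 18 → W
n=24: only reaches 21(W), 19(W), all W → L
n=25: only reaches 22(W), 20(W), all W → L
n=26: only reaches 23(W), 21(W), all W → L
n=27: reaches L-position 24 → W
n=28: reaches L-position 25 → W
n=29: reaches L-position 26 → W
n=30: reaches L-position 25 → W
n=31: reaches L-position 26 → W
n=32: only reaches 29(W), 27(W), all W → L
n=33: only reaches 30(W), 28(W), all W → L
n=34: only reaches 31(W), 29(W), all W → L
n=35: reaches L-position 32 → W
n=36: reaches L-position 33 → W
n=37: reaches L-position 34 → W
n=38: reaches L-position 33 → W
n=39: reaches L-position 34 → W
n=40: only reaches 37(W), 35(W), all W → L
n=41: only reaches 38(W), 36(W), all W → L
n=42: only reaches 39(W), 37(W), all W → L
n=43: reaches L-position 40 → W
n=44: reaches L-position 41 → W
The losing starting values of n are exactly the entries labelled L in this table (18 of them).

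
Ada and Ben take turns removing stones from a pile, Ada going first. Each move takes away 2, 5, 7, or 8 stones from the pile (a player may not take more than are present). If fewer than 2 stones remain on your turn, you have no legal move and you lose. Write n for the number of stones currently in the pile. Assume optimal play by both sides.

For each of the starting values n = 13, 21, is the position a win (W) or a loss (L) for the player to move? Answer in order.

13: L, 21: W

Use the standard recursion: the mover loses at a terminal position; elsewhere, the mover wins exactly when some move hands the opponent an L position.
n=0: no move → L
n=1: no move → L
n=2: can move to 0, which is L ⇒ W
n=3: can move to 1, which is L ⇒ W
n=4: the only move is to 2(W), a W ⇒ L
n=5: can move to 0, which is L ⇒ W
n=6: can move to 4, which is L ⇒ W
n=7: can move to 0, which is L ⇒ W
n=8: can move to 1, which is L ⇒ W
n=9: can move to 4, which is L ⇒ W
n=10: moves to 8(W), 5(W), 3(W), 2(W); every one is W ⇒ L
n=11: can move to 4, which is L ⇒ W
n=12: can move to 10, which is L ⇒ W
n=13: moves to 11(W), 8(W), 6(W), 5(W); every one is W ⇒ L
n=14: moves to 12(W), 9(W), 7(W), 6(W); every one is W ⇒ L
n=15: can move to 13, which is L ⇒ W
n=16: can move to 14, which is L ⇒ W
n=17: can move to 10, which is L ⇒ W
n=18: can move to 13, which is L ⇒ W
n=19: can move to 14, which is L ⇒ W
n=20: can move to 13, which is L ⇒ W
n=21: can move to 14, which is L ⇒ W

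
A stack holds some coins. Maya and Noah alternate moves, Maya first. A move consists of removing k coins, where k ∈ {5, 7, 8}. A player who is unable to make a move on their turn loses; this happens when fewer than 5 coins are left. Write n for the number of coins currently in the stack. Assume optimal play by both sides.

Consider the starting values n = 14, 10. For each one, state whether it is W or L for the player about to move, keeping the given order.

Label each position W (a win for the player to move) or L (a loss). A position with no legal move is L; any other position is W exactly when some move reaches an L, and L when every move reaches a W.
n=0: no move → L
n=1: no move → L
n=2: no move → L
n=3: no move → L
n=4: no move → L
n=5: reaches L-position 0 → W
n=6: reaches L-position 1 → W
n=7: reaches L-position 2 → W
n=8: reaches L-position 3 → W
n=9: reaches L-position 4 → W
n=10: reaches L-position 3 → W
n=11: reaches L-position 4 → W
n=12: reaches L-position 4 → W
n=13: only reaches 8(W), 6(W), 5(W), all W → L
n=14: only reaches 9(W), 7(W), 6(W), all W → L

14: L, 10: W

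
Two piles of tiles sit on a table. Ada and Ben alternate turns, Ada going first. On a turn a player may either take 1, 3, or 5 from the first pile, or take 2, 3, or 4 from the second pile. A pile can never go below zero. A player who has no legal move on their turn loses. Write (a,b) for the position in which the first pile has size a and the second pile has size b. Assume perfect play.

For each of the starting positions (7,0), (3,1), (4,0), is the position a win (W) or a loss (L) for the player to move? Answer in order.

Use the standard recursion: the mover loses at a terminal position; elsewhere, the mover wins exactly when some move hands the opponent an L position.
No move ever increases a pile, so every position that can arise here has a ≤ 7 and b ≤ 1; it is enough to label the cells with 0 ≤ a ≤ 7 and 0 ≤ b ≤ 1.
Every move lowers a or b (never raises either), so fill the grid row by row in increasing a, and left to right within a row: each cell's successors are then already labelled.
      b=0  b=1
a=0:    L    L
a=1:    W    W
a=2:    L    L
a=3:    W    W
a=4:    L    L
a=5:    W    W
a=6:    L    L
a=7:    W    W
Cells with no legal move (terminal, hence L): (0,0), (0,1).
The remaining L cells, each justified by listing all of its moves:
(2,0): the only move is to (1,0)(W), a W ⇒ L
(2,1): the only move is to (1,1)(W), a W ⇒ L
(4,0): moves to (3,0)(W), (1,0)(W); every one is W ⇒ L
(4,1): moves to (3,1)(W), (1,1)(W); every one is W ⇒ L
(6,0): moves to (5,0)(W), (3,0)(W), (1,0)(W); every one is W ⇒ L
(6,1): moves to (5,1)(W), (3,1)(W), (1,1)(W); every one is W ⇒ L
Every other cell has at least one move into one of the L cells above, so it is W.
(7,0): the move to (6,0) reaches an L cell, so W
(3,1): the move to (2,1) reaches an L cell, so W
(4,0): one of the L cells justified above, so L

(7,0): W, (3,1): W, (4,0): L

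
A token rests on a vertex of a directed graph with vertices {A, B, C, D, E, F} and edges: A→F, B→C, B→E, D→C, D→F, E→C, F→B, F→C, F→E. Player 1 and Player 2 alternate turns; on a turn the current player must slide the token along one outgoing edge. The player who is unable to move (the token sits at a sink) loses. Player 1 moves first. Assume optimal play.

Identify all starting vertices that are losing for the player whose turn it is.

Compute win/loss labels from the base case upward. A position with no move is L. Any other position is W if it can reach an L in one move, else L.
Every edge goes from a vertex to one that appears earlier in the order C, E, B, F, D, A, so processing vertices in that order labels each vertex after all of its successors.
C: no outgoing edge → L
E: can move to C, which is L ⇒ W
B: can move to C, which is L ⇒ W
F: can move to C, which is L ⇒ W
D: can move to C, which is L ⇒ W
A: the only move is to F(W), a W ⇒ L
The losing starting vertices are exactly the entries labelled L in this table (2 of them).

A, C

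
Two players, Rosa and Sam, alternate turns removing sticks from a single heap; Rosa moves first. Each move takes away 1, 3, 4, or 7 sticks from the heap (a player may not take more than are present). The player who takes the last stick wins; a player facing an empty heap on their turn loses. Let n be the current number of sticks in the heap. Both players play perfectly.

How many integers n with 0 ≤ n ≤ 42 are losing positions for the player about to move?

12

Label each position W (a win for the player to move) or L (a loss). A position with no legal move is L; any other position is W exactly when some move reaches an L, and L when every move reaches a W.
n=0: no move → L
n=1: can move to 0, which is L ⇒ W
n=2: the only move is to 1(W), a W ⇒ L
n=3: can move to 2, which is L ⇒ W
n=4: can move to 0, which is L ⇒ W
n=5: can move to 2, which is L ⇒ W
n=6: can move to 2, which is L ⇒ W
n=7: can move to 0, which is L ⇒ W
n=8: moves to 7(W), 5(W), 4(W), 1(W); every one is W ⇒ L
n=9: can move to 8, which is L ⇒ W
n=10: moves to 9(W), 7(W), 6(W), 3(W); every one is W ⇒ L
n=11: can move to 10, which is L ⇒ W
n=12: can move to 8, which is L ⇒ W
n=13: can move to 10, which is L ⇒ W
n=14: can move to 10, which is L ⇒ W
n=15: can move to 8, which is L ⇒ W
n=16: moves to 15(W), 13(W), 12(W), 9(W); every one is W ⇒ L
n=17: can move to 16, which is L ⇒ W
n=18: moves to 17(W), 15(W), 14(W), 11(W); every one is W ⇒ L
n=19: can move to 18, which is L ⇒ W
n=20: can move to 16, which is L ⇒ W
n=21: can move to 18, which is L ⇒ W
n=22: can move to 18, which is L ⇒ W
n=23: can move to 16, which is L ⇒ W
n=24: moves to 23(W), 21(W), 20(W), 17(W); every one is W ⇒ L
n=25: can move to 24, which is L ⇒ W
n=26: moves to 25(W), 23(W), 22(W), 19(W); every one is W ⇒ L
n=27: can move to 26, which is L ⇒ W
n=28: can move to 24, which is L ⇒ W
n=29: can move to 26, which is L ⇒ W
n=30: can move to 26, which is L ⇒ W
n=31: can move to 24, which is L ⇒ W
n=32: moves to 31(W), 29(W), 28(W), 25(W); every one is W ⇒ L
n=33: can move to 32, which is L ⇒ W
n=34: moves to 33(W), 31(W), 30(W), 27(W); every one is W ⇒ L
n=35: can move to 34, which is L ⇒ W
n=36: can move to 32, which is L ⇒ W
n=37: can move to 34, which is L ⇒ W
n=38: can move to 34, which is L ⇒ W
n=39: can move to 32, which is L ⇒ W
n=40: moves to 39(W), 37(W), 36(W), 33(W); every one is W ⇒ L
n=41: can move to 40, which is L ⇒ W
n=42: moves to 41(W), 39(W), 38(W), 35(W); every one is W ⇒ L
L entries with 0 ≤ n ≤ 42: n = 0, 2, 8, 10, 16, 18, 24, 26, 32, 34, 40, 42; that makes 12.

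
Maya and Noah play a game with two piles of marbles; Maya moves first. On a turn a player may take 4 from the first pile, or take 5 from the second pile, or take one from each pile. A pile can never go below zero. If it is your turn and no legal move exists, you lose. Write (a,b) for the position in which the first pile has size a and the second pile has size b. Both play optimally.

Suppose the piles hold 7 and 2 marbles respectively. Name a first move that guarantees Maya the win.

Move to (3,2).

Classify positions by backward induction: terminal positions (no move available) are L. From any other position, the mover wins iff some move reaches an L.
No move ever increases a pile, so every position that can arise here has a ≤ 7 and b ≤ 2; it is enough to label the cells with 0 ≤ a ≤ 7 and 0 ≤ b ≤ 2.
Every move lowers a or b (never raises either), so fill the grid row by row in increasing a, and left to right within a row: each cell's successors are then already labelled.
      b=0  b=1  b=2
a=0:    L    L    L
a=1:    L    W    W
a=2:    L    W    L
a=3:    L    W    L
a=4:    W    W    W
a=5:    W    L    L
a=6:    W    L    W
a=7:    W    L    W
Cells with no legal move (terminal, hence L): (0,0), (0,1), (0,2), (1,0), (2,0), (3,0).
The remaining L cells, each justified by listing all of its moves:
(2,2): the only move is to (1,1)(W), a W ⇒ L
(3,2): the only move is to (2,1)(W), a W ⇒ L
(5,1): moves to (1,1)(W), (4,0)(W); every one is W ⇒ L
(5,2): moves to (1,2)(W), (4,1)(W); every one is W ⇒ L
(6,1): moves to (2,1)(W), (5,0)(W); every one is W ⇒ L
(7,1): moves to (3,1)(W), (6,0)(W); every one is W ⇒ L
Every other cell has at least one move into one of the L cells above, so it is W.
From (7,2), the L positions reachable in one move are: (3,2), (6,1). Any move reaching one of these is winning.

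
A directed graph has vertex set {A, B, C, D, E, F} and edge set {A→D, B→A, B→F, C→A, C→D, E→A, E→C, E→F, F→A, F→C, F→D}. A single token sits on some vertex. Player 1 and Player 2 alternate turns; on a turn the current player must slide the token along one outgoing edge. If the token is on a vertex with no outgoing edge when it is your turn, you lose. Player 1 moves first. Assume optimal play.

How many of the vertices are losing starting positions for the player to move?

Compute win/loss labels from the base case upward. A position with no move is L. Any other position is W if it can reach an L in one move, else L.
Every edge goes from a vertex to one that appears earlier in the order D, A, C, F, B, E, so processing vertices in that order labels each vertex after all of its successors.
D: no outgoing edge → L
A: reaches L-position D → W
C: reaches L-position D → W
F: reaches L-position D → W
B: only reaches F(W), A(W), all W → L
E: only reaches F(W), C(W), A(W), all W → L
The L vertices are B, D, E; that is 3 in all.

3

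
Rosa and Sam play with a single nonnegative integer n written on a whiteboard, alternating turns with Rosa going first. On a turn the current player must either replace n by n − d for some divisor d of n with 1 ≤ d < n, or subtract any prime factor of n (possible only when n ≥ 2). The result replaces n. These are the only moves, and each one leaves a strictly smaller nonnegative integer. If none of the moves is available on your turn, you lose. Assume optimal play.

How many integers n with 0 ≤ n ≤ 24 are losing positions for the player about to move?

Build the W/L table. Terminal = L. A non-terminal position is W if it has a move to some L; otherwise it is L.
n=0: no move → L
n=1: no move → L
n=2: →0(L), so W
n=3: →0(L), so W
n=4: →2(W), 3(W) — all W, so L
n=5: →0(L), so W
n=6: →4(L), so W
n=7: →0(L), so W
n=8: →4(L), so W
n=9: →6(W), 8(W) — all W, so L
n=10: →9(L), so W
n=11: →0(L), so W
n=12: →9(L), so W
n=13: →0(L), so W
n=14: →7(W), 12(W), 13(W) — all W, so L
n=15: →14(L), so W
n=16: →14(L), so W
n=17: →0(L), so W
n=18: →9(L), so W
n=19: →0(L), so W
n=20: →10(W), 15(W), 16(W), 18(W), 19(W) — all W, so L
n=21: →14(L), so W
n=22: →20(L), so W
n=23: →0(L), so W
n=24: →20(L), so W
L entries with 0 ≤ n ≤ 24: n = 0, 1, 4, 9, 14, 20; that makes 6.

6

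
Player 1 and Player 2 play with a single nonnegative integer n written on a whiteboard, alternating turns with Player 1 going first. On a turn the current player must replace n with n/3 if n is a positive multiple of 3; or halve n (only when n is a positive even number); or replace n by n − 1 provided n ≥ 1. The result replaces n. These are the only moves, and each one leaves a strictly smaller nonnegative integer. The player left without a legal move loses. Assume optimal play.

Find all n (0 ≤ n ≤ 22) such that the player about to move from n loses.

0, 2, 5, 7, 9, 11, 13, 16, 19

Label each position W (a win for the player to move) or L (a loss). A position with no legal move is L; any other position is W exactly when some move reaches an L, and L when every move reaches a W.
n=0: no move → L
n=1: W (go to 0, an L position)
n=2: L (sole option 1(W) is W)
n=3: W (go to 2, an L position)
n=4: W (go to 2, an L position)
n=5: L (sole option 4(W) is W)
n=6: W (go to 2, an L position)
n=7: L (sole option 6(W) is W)
n=8: W (go to 7, an L position)
n=9: L (options 3(W), 8(W) are all W)
n=10: W (go to 5, an L position)
n=11: L (sole option 10(W) is W)
n=12: W (go to 11, an L position)
n=13: L (sole option 12(W) is W)
n=14: W (go to 7, an L position)
n=15: W (go to 5, an L position)
n=16: L (options 8(W), 15(W) are all W)
n=17: W (go to 16, an L position)
n=18: W (go to 9, an L position)
n=19: L (sole option 18(W) is W)
n=20: W (go to 19, an L position)
n=21: W (go to 7, an L position)
n=22: W (go to 11, an L position)
Reading off the rows marked L gives the requested list; there are 9 such values of n.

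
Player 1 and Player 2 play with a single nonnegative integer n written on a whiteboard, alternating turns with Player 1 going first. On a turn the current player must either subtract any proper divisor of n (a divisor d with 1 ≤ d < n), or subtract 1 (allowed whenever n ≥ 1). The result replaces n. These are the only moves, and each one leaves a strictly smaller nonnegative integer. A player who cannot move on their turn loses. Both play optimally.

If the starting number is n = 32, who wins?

Player 1 wins.

Compute win/loss labels from the base case upward. A position with no move is L. Any other position is W if it can reach an L in one move, else L.
n=0: no move → L
n=1: can move to 0, which is L ⇒ W
n=2: the only move is to 1(W), a W ⇒ L
n=3: can move to 2, which is L ⇒ W
n=4: can move to 2, which is L ⇒ W
n=5: the only move is to 4(W), a W ⇒ L
n=6: can move to 5, which is L ⇒ W
n=7: the only move is to 6(W), a W ⇒ L
n=8: can move to 7, which is L ⇒ W
n=9: moves to 6(W), 8(W); every one is W ⇒ L
n=10: can move to 5, which is L ⇒ W
n=11: the only move is to 10(W), a W ⇒ L
n=12: can move to 9, which is L ⇒ W
n=13: the only move is to 12(W), a W ⇒ L
n=14: can move to 7, which is L ⇒ W
n=15: moves to 10(W), 12(W), 14(W); every one is W ⇒ L
n=16: can move to 15, which is L ⇒ W
n=17: the only move is to 16(W), a W ⇒ L
n=18: can move to 9, which is L ⇒ W
n=19: the only move is to 18(W), a W ⇒ L
n=20: can move to 15, which is L ⇒ W
n=21: moves to 14(W), 18(W), 20(W); every one is W ⇒ L
n=22: can move to 11, which is L ⇒ W
n=23: the only move is to 22(W), a W ⇒ L
n=24: can move to 21, which is L ⇒ W
n=25: moves to 20(W), 24(W); every one is W ⇒ L
n=26: can move to 13, which is L ⇒ W
n=27: moves to 18(W), 24(W), 26(W); every one is W ⇒ L
n=28: can move to 21, which is L ⇒ W
n=29: the only move is to 28(W), a W ⇒ L
n=30: can move to 15, which is L ⇒ W
n=31: the only move is to 30(W), a W ⇒ L
n=32: can move to 31, which is L ⇒ W
From 32 Player 1 can move to 31, reaching an L position.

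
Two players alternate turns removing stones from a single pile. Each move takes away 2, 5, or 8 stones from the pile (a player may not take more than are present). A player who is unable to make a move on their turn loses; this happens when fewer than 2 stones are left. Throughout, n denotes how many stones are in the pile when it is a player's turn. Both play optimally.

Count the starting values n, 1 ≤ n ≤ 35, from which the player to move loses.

Positions with no move are L. A position that does have a move is losing for the player to move precisely when every available move leads to a winning position for the opponent. Fill in the labels:
n=0: no move → L
n=1: no move → L
n=2: W (go to 0, an L position)
n=3: W (go to 1, an L position)
n=4: L (sole option 2(W) is W)
n=5: W (go to 0, an L position)
n=6: W (go to 4, an L position)
n=7: L (options 5(W), 2(W) are all W)
n=8: W (go to 0, an L position)
n=9: W (go to 7, an L position)
n=10: L (options 8(W), 5(W), 2(W) are all W)
n=11: L (options 9(W), 6(W), 3(W) are all W)
n=12: W (go to 10, an L position)
n=13: W (go to 11, an L position)
n=14: L (options 12(W), 9(W), 6(W) are all W)
n=15: W (go to 10, an L position)
n=16: W (go to 14, an L position)
n=17: L (options 15(W), 12(W), 9(W) are all W)
n=18: W (go to 10, an L position)
n=19: W (go to 17, an L position)
n=20: L (options 18(W), 15(W), 12(W) are all W)
n=21: L (options 19(W), 16(W), 13(W) are all W)
n=22: W (go to 20, an L position)
n=23: W (go to 21, an L position)
n=24: L (options 22(W), 19(W), 16(W) are all W)
n=25: W (go to 20, an L position)
n=26: W (go to 24, an L position)
n=27: L (options 25(W), 22(W), 19(W) are all W)
n=28: W (go to 20, an L position)
n=29: W (go to 27, an L position)
n=30: L (options 28(W), 25(W), 22(W) are all W)
n=31: L (options 29(W), 26(W), 23(W) are all W)
n=32: W (go to 30, an L position)
n=33: W (go to 31, an L position)
n=34: L (options 32(W), 29(W), 26(W) are all W)
n=35: W (go to 30, an L position)
L entries with 1 ≤ n ≤ 35 (n=0 is outside the asked range and is not counted): n = 1, 4, 7, 10, 11, 14, 17, 20, 21, 24, 27, 30, 31, 34; that makes 14.

14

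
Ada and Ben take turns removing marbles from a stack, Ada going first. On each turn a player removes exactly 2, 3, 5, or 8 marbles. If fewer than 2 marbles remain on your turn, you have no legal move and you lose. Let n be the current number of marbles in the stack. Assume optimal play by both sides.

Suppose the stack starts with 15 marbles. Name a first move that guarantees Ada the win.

Remove 8, leaving 7.

Work bottom-up. With no move the player to move loses. Otherwise the position is W if at least one move leads to an L position for the opponent, and L if every move leads to a W.
n=0: no move → L
n=1: no move → L
n=2: can move to 0, which is L ⇒ W
n=3: can move to 1, which is L ⇒ W
n=4: can move to 1, which is L ⇒ W
n=5: can move to 0, which is L ⇒ W
n=6: can move to 1, which is L ⇒ W
n=7: moves to 5(W), 4(W), 2(W); every one is W ⇒ L
n=8: can move to 0, which is L ⇒ W
n=9: can move to 7, which is L ⇒ W
n=10: can move to 7, which is L ⇒ W
n=11: moves to 9(W), 8(W), 6(W), 3(W); every one is W ⇒ L
n=12: can move to 7, which is L ⇒ W
n=13: can move to 11, which is L ⇒ W
n=14: can move to 11, which is L ⇒ W
n=15: can move to 7, which is L ⇒ W
From 15, the L positions reachable in one move are: 7.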